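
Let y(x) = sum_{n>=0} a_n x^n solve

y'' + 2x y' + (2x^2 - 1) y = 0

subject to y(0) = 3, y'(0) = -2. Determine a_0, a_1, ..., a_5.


Ansatz: y(x) = sum_{n>=0} a_n x^n, so y'(x) = sum_{n>=1} n a_n x^(n-1) and y''(x) = sum_{n>=2} n(n-1) a_n x^(n-2).
Substitute into P(x) y'' + Q(x) y' + R(x) y = 0 with P(x) = 1, Q(x) = 2x, R(x) = 2x^2 - 1, and match powers of x.
Initial conditions: a_0 = 3, a_1 = -2.
Setting the coefficient of each power of x to zero and solving order by order (substituting the coefficients already found):
  x^0: 2 a_2 - a_0 = 0  ->  2 a_2 = a_0 = 3  ->  a_2 = 3/2
  x^1: 6 a_3 + a_1 = 0  ->  6 a_3 = -a_1 = 2  ->  a_3 = 1/3
  x^2: 12 a_4 + 3 a_2 + 2 a_0 = 0  ->  12 a_4 = -3 a_2 - 2 a_0 = -21/2  ->  a_4 = -7/8
  x^3: 20 a_5 + 5 a_3 + 2 a_1 = 0  ->  20 a_5 = -5 a_3 - 2 a_1 = 7/3  ->  a_5 = 7/60
Truncated series: y(x) = 3 - 2 x + (3/2) x^2 + (1/3) x^3 - (7/8) x^4 + (7/60) x^5 + O(x^6).

a_0 = 3; a_1 = -2; a_2 = 3/2; a_3 = 1/3; a_4 = -7/8; a_5 = 7/60


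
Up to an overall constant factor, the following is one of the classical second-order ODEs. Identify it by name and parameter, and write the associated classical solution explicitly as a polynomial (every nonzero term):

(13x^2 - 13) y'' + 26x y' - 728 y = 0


All three coefficients share the factor -13; dividing through by -13 gives  (1 - x^2) y'' - 2x y' + 56 y = 0.
This matches the Legendre equation (1 - x^2) y'' - 2x y' + n(n+1) y = 0 (note the -2x y' term) with n(n+1) = 56, so n = 7; the polynomial solution is P_7(x).
With y = sum_k a_k x^k, matching x^k gives (k+2)(k+1) a_{k+2} = [k(k+1) - n(n+1)] a_k = (k - 7)(k + 8) a_k. The right side vanishes at k = 7, so the series with the parity of 7 terminates at degree 7.
Standard normalization (P_n(1) = 1): leading coefficient (2n)!/(2^n (n!)^2) = 87178291200/(128*25401600) = 429/16, so a_7 = 429/16. Work downward with a_k = (k+1)(k+2) a_{k+2} / ((k - 7)(k + 8)):
  a_5 = (6)(7)(429/16) / ((5 - 7)(5 + 8)) = (9009/8)/(-26) = -693/16
  a_3 = (4)(5)(-693/16) / ((3 - 7)(3 + 8)) = (-3465/4)/(-44) = 315/16
  a_1 = (2)(3)(315/16) / ((1 - 7)(1 + 8)) = (945/8)/(-54) = -35/16
Hence P_7(x) = 429 x^7/16 - 693 x^5/16 + 315 x^3/16 - 35 x/16.

P_7(x); series = 429 x^7/16 - 693 x^5/16 + 315 x^3/16 - 35 x/16


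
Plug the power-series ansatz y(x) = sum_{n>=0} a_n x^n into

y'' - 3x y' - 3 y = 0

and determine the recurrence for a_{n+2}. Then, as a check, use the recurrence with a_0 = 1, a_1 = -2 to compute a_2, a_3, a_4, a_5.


Substitute y = sum_n a_n x^n.
y''(x) has coefficient (n+2)(n+1) a_{n+2} at x^n;
-3 x y'(x) has coefficient -3 n a_n at x^n (shift);
-3 y(x) has coefficient -3 a_n at x^n.
Matching x^n: (n+2)(n+1) a_{n+2} + (-3n - 3) a_n = 0.
Thus a_{n+2} = (3n + 3) / ((n+1)(n+2)) * a_n.

Check with a_0 = 1, a_1 = -2 (apply the recurrence for n = 0, 1, 2, 3): a_0 = 1, a_1 = -2, a_2 = 3/2, a_3 = -2, a_4 = 9/8, a_5 = -6/5.

a_(n+2) = (3n + 3) / ((n+1)(n+2)) * a_n; check: a_0 = 1, a_1 = -2, a_2 = 3/2, a_3 = -2, a_4 = 9/8, a_5 = -6/5


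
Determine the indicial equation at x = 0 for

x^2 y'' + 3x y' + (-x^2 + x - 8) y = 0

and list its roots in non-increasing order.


Divide by x^2 to reach normal form y'' + P_1(x) y' + P_2(x) y = 0 with P_1(x) = 3/x and P_2(x) = -1 + 1/x - 8/x^2.
x = 0 is a singular point because the y'-coefficient 3/x has a pole at x = 0 and the y-coefficient -1 + 1/x - 8/x^2 has a pole at x = 0.
It is a regular singular point because x P_1(x) = p(x) = 3 and x^2 P_2(x) = q(x) = -x^2 + x - 8 are polynomials, hence analytic at x = 0.
p(0) = 3,  q(0) = -8.
Indicial equation: r(r-1) + p(0) r + q(0) = 0, i.e. r^2 + (p(0) - 1) r + q(0) = 0, i.e. r^2 + 2 r - 8 = 0.
Discriminant: (2)^2 - 4(-8) = 36, so r = (-2 ± 6)/2.
Solving: r_1 = 2, r_2 = -4.

indicial: r^2 + 2 r - 8 = 0; roots r_1 = 2, r_2 = -4


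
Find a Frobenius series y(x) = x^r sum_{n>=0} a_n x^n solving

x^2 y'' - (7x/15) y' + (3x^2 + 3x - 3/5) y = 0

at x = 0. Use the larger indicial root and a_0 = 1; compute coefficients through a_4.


Write in Frobenius form y'' + (p(x)/x) y' + (q(x)/x^2) y = 0:
  p(x) = -7/15,  q(x) = 3x^2 + 3x - 3/5.
Indicial equation: r(r-1) + (-7/15) r + (-3/5) = 0 -> roots r_1 = 9/5, r_2 = -1/3.
Take r = r_1 = 9/5. Let y(x) = x^r sum_{n>=0} a_n x^n with a_0 = 1.
Substitute y = x^r sum a_n x^n and match x^{r+n}. The recurrence is
  D(n) a_n + 3 a_{n-1} + 3 a_{n-2} = 0,  where D(n) = (r+n)(r+n-1) + (-7/15)(r+n) + (-3/5).
  a_n = [-3 a_{n-1} - 3 a_{n-2}] / D(n).
Since the indicial polynomial factors as (r - r_1)(r - r_2), D(n) = (r_1 + n - r_1)(r_1 + n - r_2) = n(n + 32/15).
Evaluating step by step (a_0 = 1):
  n = 1: D(1) = 1(1 + 32/15) = 47/15; numerator = -3(1) = -3; a_1 = (-3)/(47/15) = -45/47
  n = 2: D(2) = 2(2 + 32/15) = 124/15; numerator = -3(-45/47) - 3(1) = -6/47; a_2 = (-6/47)/(124/15) = -45/2914
  n = 3: D(3) = 3(3 + 32/15) = 77/5; numerator = -3(-45/2914) - 3(-45/47) = 8505/2914; a_3 = (8505/2914)/(77/5) = 6075/32054
  n = 4: D(4) = 4(4 + 32/15) = 368/15; numerator = -3(6075/32054) - 3(-45/2914) = -270/517; a_4 = (-270/517)/(368/15) = -2025/95128

r = 9/5; a_0 = 1; a_1 = -45/47; a_2 = -45/2914; a_3 = 6075/32054; a_4 = -2025/95128


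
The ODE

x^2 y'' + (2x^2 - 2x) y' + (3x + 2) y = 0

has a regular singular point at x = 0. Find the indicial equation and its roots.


Divide by x^2 to reach normal form y'' + P_1(x) y' + P_2(x) y = 0 with P_1(x) = 2 - 2/x and P_2(x) = 3/x + 2/x^2.
x = 0 is a singular point because the y'-coefficient 2 - 2/x has a pole at x = 0 and the y-coefficient 3/x + 2/x^2 has a pole at x = 0.
It is a regular singular point because x P_1(x) = p(x) = 2x - 2 and x^2 P_2(x) = q(x) = 3x + 2 are polynomials, hence analytic at x = 0.
p(0) = -2,  q(0) = 2.
Indicial equation: r(r-1) + p(0) r + q(0) = 0, i.e. r^2 + (p(0) - 1) r + q(0) = 0, i.e. r^2 - 3 r + 2 = 0.
Discriminant: (-3)^2 - 4(2) = 1, so r = (3 ± 1)/2.
Solving: r_1 = 2, r_2 = 1.

indicial: r^2 - 3 r + 2 = 0; roots r_1 = 2, r_2 = 1


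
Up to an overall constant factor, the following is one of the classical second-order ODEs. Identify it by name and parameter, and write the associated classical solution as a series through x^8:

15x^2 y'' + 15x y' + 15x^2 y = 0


All three coefficients share the factor 15; dividing through by 15 gives  x^2 y'' + x y' + x^2 y = 0.
This matches the Bessel equation x^2 y'' + x y' + (x^2 - nu^2) y = 0 with nu^2 = 0, so nu = 0; the solution bounded at x = 0 is J_0(x).
Frobenius at x = 0: indicial roots ±nu; for r = nu the recurrence k(k + 2nu) c_k = -c_{k-2} gives the standard series J_nu(x) = sum_{k>=0} (-1)^k / (k! (k+nu)!) (x/2)^(2k+nu). Evaluate the first 5 terms:
  k = 0: (-1)^0 / (0! * 0! * 2^0) x^0 = 1/(1*1*1) x^0 = (1) x^0
  k = 1: (-1)^1 / (1! * 1! * 2^2) x^2 = -1/(1*1*4) x^2 = (-1/4) x^2
  k = 2: (-1)^2 / (2! * 2! * 2^4) x^4 = 1/(2*2*16) x^4 = (1/64) x^4
  k = 3: (-1)^3 / (3! * 3! * 2^6) x^6 = -1/(6*6*64) x^6 = (-1/2304) x^6
  k = 4: (-1)^4 / (4! * 4! * 2^8) x^8 = 1/(24*24*256) x^8 = (1/147456) x^8
Hence J_0(x) = x^8/147456 - x^6/2304 + x^4/64 - x^2/4 + 1 + ....

J_0(x); series = x^8/147456 - x^6/2304 + x^4/64 - x^2/4 + 1


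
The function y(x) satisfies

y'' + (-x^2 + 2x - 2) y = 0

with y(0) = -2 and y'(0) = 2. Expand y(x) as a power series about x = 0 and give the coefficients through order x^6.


Ansatz: y(x) = sum_{n>=0} a_n x^n, so y'(x) = sum_{n>=1} n a_n x^(n-1) and y''(x) = sum_{n>=2} n(n-1) a_n x^(n-2).
Substitute into P(x) y'' + Q(x) y' + R(x) y = 0 with P(x) = 1, Q(x) = 0, R(x) = -x^2 + 2x - 2, and match powers of x.
Initial conditions: a_0 = -2, a_1 = 2.
Setting the coefficient of each power of x to zero and solving order by order (substituting the coefficients already found):
  x^0: 2 a_2 - 2 a_0 = 0  ->  2 a_2 = 2 a_0 = -4  ->  a_2 = -2
  x^1: 6 a_3 - 2 a_1 + 2 a_0 = 0  ->  6 a_3 = 2 a_1 - 2 a_0 = 8  ->  a_3 = 4/3
  x^2: 12 a_4 - 2 a_2 + 2 a_1 - a_0 = 0  ->  12 a_4 = 2 a_2 - 2 a_1 + a_0 = -10  ->  a_4 = -5/6
  x^3: 20 a_5 - 2 a_3 + 2 a_2 - a_1 = 0  ->  20 a_5 = 2 a_3 - 2 a_2 + a_1 = 26/3  ->  a_5 = 13/30
  x^4: 30 a_6 - 2 a_4 + 2 a_3 - a_2 = 0  ->  30 a_6 = 2 a_4 - 2 a_3 + a_2 = -19/3  ->  a_6 = -19/90
Truncated series: y(x) = -2 + 2 x - 2 x^2 + (4/3) x^3 - (5/6) x^4 + (13/30) x^5 - (19/90) x^6 + O(x^7).

a_0 = -2; a_1 = 2; a_2 = -2; a_3 = 4/3; a_4 = -5/6; a_5 = 13/30; a_6 = -19/90


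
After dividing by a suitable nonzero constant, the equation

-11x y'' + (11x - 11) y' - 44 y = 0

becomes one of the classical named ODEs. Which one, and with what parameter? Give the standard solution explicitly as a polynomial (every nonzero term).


All three coefficients share the factor -11; dividing through by -11 gives  x y'' + (1 - x) y' + 4 y = 0.
This matches the Laguerre equation x y'' + (1 - x) y' + n y = 0 with n = 4; the polynomial solution is L_4(x).
With y = sum_k a_k x^k, matching x^k gives (k+1)k a_{k+1} + (k+1) a_{k+1} - k a_k + n a_k = 0, i.e. (k+1)^2 a_{k+1} = (k - n) a_k = (k - 4) a_k. The right side vanishes at k = 4, so the series terminates at degree 4.
Standard normalization L_n(0) = 1 gives a_0 = 1. Work upward with a_{k+1} = (k - 4) a_k / (k+1)^2:
  a_1 = (0 - 4)(1) / 1^2 = -4/1 = -4
  a_2 = (1 - 4)(-4) / 2^2 = 12/4 = 3
  a_3 = (2 - 4)(3) / 3^2 = -6/9 = -2/3
  a_4 = (3 - 4)(-2/3) / 4^2 = (2/3)/16 = 1/24
Hence L_4(x) = x^4/24 - 2 x^3/3 + 3 x^2 - 4 x + 1.

L_4(x); series = x^4/24 - 2 x^3/3 + 3 x^2 - 4 x + 1


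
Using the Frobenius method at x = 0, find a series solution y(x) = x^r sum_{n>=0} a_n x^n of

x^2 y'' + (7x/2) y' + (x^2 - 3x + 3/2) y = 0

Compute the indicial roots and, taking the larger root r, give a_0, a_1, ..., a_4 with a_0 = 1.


Write in Frobenius form y'' + (p(x)/x) y' + (q(x)/x^2) y = 0:
  p(x) = 7/2,  q(x) = x^2 - 3x + 3/2.
Indicial equation: r(r-1) + (7/2) r + (3/2) = 0 -> roots r_1 = -1, r_2 = -3/2.
Take r = r_1 = -1. Let y(x) = x^r sum_{n>=0} a_n x^n with a_0 = 1.
Substitute y = x^r sum a_n x^n and match x^{r+n}. The recurrence is
  D(n) a_n - 3 a_{n-1} + 1 a_{n-2} = 0,  where D(n) = (r+n)(r+n-1) + (7/2)(r+n) + (3/2).
  a_n = [3 a_{n-1} - 1 a_{n-2}] / D(n).
Since the indicial polynomial factors as (r - r_1)(r - r_2), D(n) = (r_1 + n - r_1)(r_1 + n - r_2) = n(n + 1/2).
Evaluating step by step (a_0 = 1):
  n = 1: D(1) = 1(1 + 1/2) = 3/2; numerator = 3(1) = 3; a_1 = (3)/(3/2) = 2
  n = 2: D(2) = 2(2 + 1/2) = 5; numerator = 3(2) - 1(1) = 5; a_2 = (5)/(5) = 1
  n = 3: D(3) = 3(3 + 1/2) = 21/2; numerator = 3(1) - 1(2) = 1; a_3 = (1)/(21/2) = 2/21
  n = 4: D(4) = 4(4 + 1/2) = 18; numerator = 3(2/21) - 1(1) = -5/7; a_4 = (-5/7)/(18) = -5/126

r = -1; a_0 = 1; a_1 = 2; a_2 = 1; a_3 = 2/21; a_4 = -5/126


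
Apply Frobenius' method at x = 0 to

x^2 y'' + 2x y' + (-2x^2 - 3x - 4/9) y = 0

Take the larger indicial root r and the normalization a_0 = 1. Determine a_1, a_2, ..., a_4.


Write in Frobenius form y'' + (p(x)/x) y' + (q(x)/x^2) y = 0:
  p(x) = 2,  q(x) = -2x^2 - 3x - 4/9.
Indicial equation: r(r-1) + (2) r + (-4/9) = 0 -> roots r_1 = 1/3, r_2 = -4/3.
Take r = r_1 = 1/3. Let y(x) = x^r sum_{n>=0} a_n x^n with a_0 = 1.
Substitute y = x^r sum a_n x^n and match x^{r+n}. The recurrence is
  D(n) a_n - 3 a_{n-1} - 2 a_{n-2} = 0,  where D(n) = (r+n)(r+n-1) + (2)(r+n) + (-4/9).
  a_n = [3 a_{n-1} + 2 a_{n-2}] / D(n).
Since the indicial polynomial factors as (r - r_1)(r - r_2), D(n) = (r_1 + n - r_1)(r_1 + n - r_2) = n(n + 5/3).
Evaluating step by step (a_0 = 1):
  n = 1: D(1) = 1(1 + 5/3) = 8/3; numerator = 3(1) = 3; a_1 = (3)/(8/3) = 9/8
  n = 2: D(2) = 2(2 + 5/3) = 22/3; numerator = 3(9/8) + 2(1) = 43/8; a_2 = (43/8)/(22/3) = 129/176
  n = 3: D(3) = 3(3 + 5/3) = 14; numerator = 3(129/176) + 2(9/8) = 783/176; a_3 = (783/176)/(14) = 783/2464
  n = 4: D(4) = 4(4 + 5/3) = 68/3; numerator = 3(783/2464) + 2(129/176) = 5961/2464; a_4 = (5961/2464)/(68/3) = 17883/167552

r = 1/3; a_0 = 1; a_1 = 9/8; a_2 = 129/176; a_3 = 783/2464; a_4 = 17883/167552


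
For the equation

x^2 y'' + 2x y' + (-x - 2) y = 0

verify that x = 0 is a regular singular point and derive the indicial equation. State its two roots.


Divide by x^2 to reach normal form y'' + P_1(x) y' + P_2(x) y = 0 with P_1(x) = 2/x and P_2(x) = -1/x - 2/x^2.
x = 0 is a singular point because the y'-coefficient 2/x has a pole at x = 0 and the y-coefficient -1/x - 2/x^2 has a pole at x = 0.
It is a regular singular point because x P_1(x) = p(x) = 2 and x^2 P_2(x) = q(x) = -x - 2 are polynomials, hence analytic at x = 0.
p(0) = 2,  q(0) = -2.
Indicial equation: r(r-1) + p(0) r + q(0) = 0, i.e. r^2 + (p(0) - 1) r + q(0) = 0, i.e. r^2 + 1 r - 2 = 0.
Discriminant: (1)^2 - 4(-2) = 9, so r = (-1 ± 3)/2.
Solving: r_1 = 1, r_2 = -2.

indicial: r^2 + 1 r - 2 = 0; roots r_1 = 1, r_2 = -2


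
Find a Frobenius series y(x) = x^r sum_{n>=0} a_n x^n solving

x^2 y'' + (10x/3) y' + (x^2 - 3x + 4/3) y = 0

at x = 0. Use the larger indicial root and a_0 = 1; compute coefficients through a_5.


Write in Frobenius form y'' + (p(x)/x) y' + (q(x)/x^2) y = 0:
  p(x) = 10/3,  q(x) = x^2 - 3x + 4/3.
Indicial equation: r(r-1) + (10/3) r + (4/3) = 0 -> roots r_1 = -1, r_2 = -4/3.
Take r = r_1 = -1. Let y(x) = x^r sum_{n>=0} a_n x^n with a_0 = 1.
Substitute y = x^r sum a_n x^n and match x^{r+n}. The recurrence is
  D(n) a_n - 3 a_{n-1} + 1 a_{n-2} = 0,  where D(n) = (r+n)(r+n-1) + (10/3)(r+n) + (4/3).
  a_n = [3 a_{n-1} - 1 a_{n-2}] / D(n).
Since the indicial polynomial factors as (r - r_1)(r - r_2), D(n) = (r_1 + n - r_1)(r_1 + n - r_2) = n(n + 1/3).
Evaluating step by step (a_0 = 1):
  n = 1: D(1) = 1(1 + 1/3) = 4/3; numerator = 3(1) = 3; a_1 = (3)/(4/3) = 9/4
  n = 2: D(2) = 2(2 + 1/3) = 14/3; numerator = 3(9/4) - 1(1) = 23/4; a_2 = (23/4)/(14/3) = 69/56
  n = 3: D(3) = 3(3 + 1/3) = 10; numerator = 3(69/56) - 1(9/4) = 81/56; a_3 = (81/56)/(10) = 81/560
  n = 4: D(4) = 4(4 + 1/3) = 52/3; numerator = 3(81/560) - 1(69/56) = -447/560; a_4 = (-447/560)/(52/3) = -1341/29120
  n = 5: D(5) = 5(5 + 1/3) = 80/3; numerator = 3(-1341/29120) - 1(81/560) = -1647/5824; a_5 = (-1647/5824)/(80/3) = -4941/465920

r = -1; a_0 = 1; a_1 = 9/4; a_2 = 69/56; a_3 = 81/560; a_4 = -1341/29120; a_5 = -4941/465920


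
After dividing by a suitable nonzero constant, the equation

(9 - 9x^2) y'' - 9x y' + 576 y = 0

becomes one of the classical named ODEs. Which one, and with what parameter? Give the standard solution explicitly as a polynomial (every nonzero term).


All three coefficients share the factor 9; dividing through by 9 gives  (1 - x^2) y'' - x y' + 64 y = 0.
This matches the Chebyshev equation (1 - x^2) y'' - x y' + n^2 y = 0 (note the -x y' term, not -2x y') with n^2 = 64, so n = 8; the polynomial solution is T_8(x).
With y = sum_k a_k x^k, matching x^k gives (k+2)(k+1) a_{k+2} = (k^2 - n^2) a_k = (k - 8)(k + 8) a_k. The right side vanishes at k = 8, so the series with the parity of 8 terminates at degree 8.
Standard normalization: leading coefficient of T_n is 2^(n-1), so a_8 = 2^7 = 128. Work downward with a_k = (k+1)(k+2) a_{k+2} / ((k - 8)(k + 8)):
  a_6 = (7)(8)(128) / ((6 - 8)(6 + 8)) = 7168/(-28) = -256
  a_4 = (5)(6)(-256) / ((4 - 8)(4 + 8)) = -7680/(-48) = 160
  a_2 = (3)(4)(160) / ((2 - 8)(2 + 8)) = 1920/(-60) = -32
  a_0 = (1)(2)(-32) / ((0 - 8)(0 + 8)) = -64/(-64) = 1
Hence T_8(x) = 128 x^8 - 256 x^6 + 160 x^4 - 32 x^2 + 1.

T_8(x); series = 128 x^8 - 256 x^6 + 160 x^4 - 32 x^2 + 1


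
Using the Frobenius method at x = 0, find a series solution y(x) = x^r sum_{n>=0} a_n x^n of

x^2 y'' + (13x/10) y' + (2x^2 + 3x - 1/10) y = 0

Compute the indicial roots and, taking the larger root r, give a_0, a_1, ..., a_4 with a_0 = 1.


Write in Frobenius form y'' + (p(x)/x) y' + (q(x)/x^2) y = 0:
  p(x) = 13/10,  q(x) = 2x^2 + 3x - 1/10.
Indicial equation: r(r-1) + (13/10) r + (-1/10) = 0 -> roots r_1 = 1/5, r_2 = -1/2.
Take r = r_1 = 1/5. Let y(x) = x^r sum_{n>=0} a_n x^n with a_0 = 1.
Substitute y = x^r sum a_n x^n and match x^{r+n}. The recurrence is
  D(n) a_n + 3 a_{n-1} + 2 a_{n-2} = 0,  where D(n) = (r+n)(r+n-1) + (13/10)(r+n) + (-1/10).
  a_n = [-3 a_{n-1} - 2 a_{n-2}] / D(n).
Since the indicial polynomial factors as (r - r_1)(r - r_2), D(n) = (r_1 + n - r_1)(r_1 + n - r_2) = n(n + 7/10).
Evaluating step by step (a_0 = 1):
  n = 1: D(1) = 1(1 + 7/10) = 17/10; numerator = -3(1) = -3; a_1 = (-3)/(17/10) = -30/17
  n = 2: D(2) = 2(2 + 7/10) = 27/5; numerator = -3(-30/17) - 2(1) = 56/17; a_2 = (56/17)/(27/5) = 280/459
  n = 3: D(3) = 3(3 + 7/10) = 111/10; numerator = -3(280/459) - 2(-30/17) = 260/153; a_3 = (260/153)/(111/10) = 2600/16983
  n = 4: D(4) = 4(4 + 7/10) = 94/5; numerator = -3(2600/16983) - 2(280/459) = -28520/16983; a_4 = (-28520/16983)/(94/5) = -71300/798201

r = 1/5; a_0 = 1; a_1 = -30/17; a_2 = 280/459; a_3 = 2600/16983; a_4 = -71300/798201


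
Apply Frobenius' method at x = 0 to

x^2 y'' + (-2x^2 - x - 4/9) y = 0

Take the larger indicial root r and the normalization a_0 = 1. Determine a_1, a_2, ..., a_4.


Write in Frobenius form y'' + (p(x)/x) y' + (q(x)/x^2) y = 0:
  p(x) = 0,  q(x) = -2x^2 - x - 4/9.
Indicial equation: r(r-1) + (0) r + (-4/9) = 0 -> roots r_1 = 4/3, r_2 = -1/3.
Take r = r_1 = 4/3. Let y(x) = x^r sum_{n>=0} a_n x^n with a_0 = 1.
Substitute y = x^r sum a_n x^n and match x^{r+n}. The recurrence is
  D(n) a_n - 1 a_{n-1} - 2 a_{n-2} = 0,  where D(n) = (r+n)(r+n-1) + (0)(r+n) + (-4/9).
  a_n = [1 a_{n-1} + 2 a_{n-2}] / D(n).
Since the indicial polynomial factors as (r - r_1)(r - r_2), D(n) = (r_1 + n - r_1)(r_1 + n - r_2) = n(n + 5/3).
Evaluating step by step (a_0 = 1):
  n = 1: D(1) = 1(1 + 5/3) = 8/3; numerator = 1(1) = 1; a_1 = (1)/(8/3) = 3/8
  n = 2: D(2) = 2(2 + 5/3) = 22/3; numerator = 1(3/8) + 2(1) = 19/8; a_2 = (19/8)/(22/3) = 57/176
  n = 3: D(3) = 3(3 + 5/3) = 14; numerator = 1(57/176) + 2(3/8) = 189/176; a_3 = (189/176)/(14) = 27/352
  n = 4: D(4) = 4(4 + 5/3) = 68/3; numerator = 1(27/352) + 2(57/176) = 255/352; a_4 = (255/352)/(68/3) = 45/1408

r = 4/3; a_0 = 1; a_1 = 3/8; a_2 = 57/176; a_3 = 27/352; a_4 = 45/1408


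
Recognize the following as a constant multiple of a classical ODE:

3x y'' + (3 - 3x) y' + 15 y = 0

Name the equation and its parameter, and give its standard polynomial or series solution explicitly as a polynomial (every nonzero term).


All three coefficients share the factor 3; dividing through by 3 gives  x y'' + (1 - x) y' + 5 y = 0.
This matches the Laguerre equation x y'' + (1 - x) y' + n y = 0 with n = 5; the polynomial solution is L_5(x).
With y = sum_k a_k x^k, matching x^k gives (k+1)k a_{k+1} + (k+1) a_{k+1} - k a_k + n a_k = 0, i.e. (k+1)^2 a_{k+1} = (k - n) a_k = (k - 5) a_k. The right side vanishes at k = 5, so the series terminates at degree 5.
Standard normalization L_n(0) = 1 gives a_0 = 1. Work upward with a_{k+1} = (k - 5) a_k / (k+1)^2:
  a_1 = (0 - 5)(1) / 1^2 = -5/1 = -5
  a_2 = (1 - 5)(-5) / 2^2 = 20/4 = 5
  a_3 = (2 - 5)(5) / 3^2 = -15/9 = -5/3
  a_4 = (3 - 5)(-5/3) / 4^2 = (10/3)/16 = 5/24
  a_5 = (4 - 5)(5/24) / 5^2 = (-5/24)/25 = -1/120
Hence L_5(x) = -x^5/120 + 5 x^4/24 - 5 x^3/3 + 5 x^2 - 5 x + 1.

L_5(x); series = -x^5/120 + 5 x^4/24 - 5 x^3/3 + 5 x^2 - 5 x + 1


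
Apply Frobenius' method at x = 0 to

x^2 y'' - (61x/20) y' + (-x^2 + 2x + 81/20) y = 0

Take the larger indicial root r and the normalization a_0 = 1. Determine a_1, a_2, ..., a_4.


Write in Frobenius form y'' + (p(x)/x) y' + (q(x)/x^2) y = 0:
  p(x) = -61/20,  q(x) = -x^2 + 2x + 81/20.
Indicial equation: r(r-1) + (-61/20) r + (81/20) = 0 -> roots r_1 = 9/4, r_2 = 9/5.
Take r = r_1 = 9/4. Let y(x) = x^r sum_{n>=0} a_n x^n with a_0 = 1.
Substitute y = x^r sum a_n x^n and match x^{r+n}. The recurrence is
  D(n) a_n + 2 a_{n-1} - 1 a_{n-2} = 0,  where D(n) = (r+n)(r+n-1) + (-61/20)(r+n) + (81/20).
  a_n = [-2 a_{n-1} + 1 a_{n-2}] / D(n).
Since the indicial polynomial factors as (r - r_1)(r - r_2), D(n) = (r_1 + n - r_1)(r_1 + n - r_2) = n(n + 9/20).
Evaluating step by step (a_0 = 1):
  n = 1: D(1) = 1(1 + 9/20) = 29/20; numerator = -2(1) = -2; a_1 = (-2)/(29/20) = -40/29
  n = 2: D(2) = 2(2 + 9/20) = 49/10; numerator = -2(-40/29) + 1(1) = 109/29; a_2 = (109/29)/(49/10) = 1090/1421
  n = 3: D(3) = 3(3 + 9/20) = 207/20; numerator = -2(1090/1421) + 1(-40/29) = -4140/1421; a_3 = (-4140/1421)/(207/20) = -400/1421
  n = 4: D(4) = 4(4 + 9/20) = 89/5; numerator = -2(-400/1421) + 1(1090/1421) = 270/203; a_4 = (270/203)/(89/5) = 1350/18067

r = 9/4; a_0 = 1; a_1 = -40/29; a_2 = 1090/1421; a_3 = -400/1421; a_4 = 1350/18067


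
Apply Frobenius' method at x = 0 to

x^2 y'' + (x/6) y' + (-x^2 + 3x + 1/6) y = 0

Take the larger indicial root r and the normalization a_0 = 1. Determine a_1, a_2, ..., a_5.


Write in Frobenius form y'' + (p(x)/x) y' + (q(x)/x^2) y = 0:
  p(x) = 1/6,  q(x) = -x^2 + 3x + 1/6.
Indicial equation: r(r-1) + (1/6) r + (1/6) = 0 -> roots r_1 = 1/2, r_2 = 1/3.
Take r = r_1 = 1/2. Let y(x) = x^r sum_{n>=0} a_n x^n with a_0 = 1.
Substitute y = x^r sum a_n x^n and match x^{r+n}. The recurrence is
  D(n) a_n + 3 a_{n-1} - 1 a_{n-2} = 0,  where D(n) = (r+n)(r+n-1) + (1/6)(r+n) + (1/6).
  a_n = [-3 a_{n-1} + 1 a_{n-2}] / D(n).
Since the indicial polynomial factors as (r - r_1)(r - r_2), D(n) = (r_1 + n - r_1)(r_1 + n - r_2) = n(n + 1/6).
Evaluating step by step (a_0 = 1):
  n = 1: D(1) = 1(1 + 1/6) = 7/6; numerator = -3(1) = -3; a_1 = (-3)/(7/6) = -18/7
  n = 2: D(2) = 2(2 + 1/6) = 13/3; numerator = -3(-18/7) + 1(1) = 61/7; a_2 = (61/7)/(13/3) = 183/91
  n = 3: D(3) = 3(3 + 1/6) = 19/2; numerator = -3(183/91) + 1(-18/7) = -783/91; a_3 = (-783/91)/(19/2) = -1566/1729
  n = 4: D(4) = 4(4 + 1/6) = 50/3; numerator = -3(-1566/1729) + 1(183/91) = 8175/1729; a_4 = (8175/1729)/(50/3) = 981/3458
  n = 5: D(5) = 5(5 + 1/6) = 155/6; numerator = -3(981/3458) + 1(-1566/1729) = -6075/3458; a_5 = (-6075/3458)/(155/6) = -3645/53599

r = 1/2; a_0 = 1; a_1 = -18/7; a_2 = 183/91; a_3 = -1566/1729; a_4 = 981/3458; a_5 = -3645/53599


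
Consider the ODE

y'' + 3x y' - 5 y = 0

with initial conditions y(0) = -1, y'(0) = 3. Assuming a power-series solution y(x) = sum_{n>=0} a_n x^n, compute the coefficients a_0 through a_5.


Ansatz: y(x) = sum_{n>=0} a_n x^n, so y'(x) = sum_{n>=1} n a_n x^(n-1) and y''(x) = sum_{n>=2} n(n-1) a_n x^(n-2).
Substitute into P(x) y'' + Q(x) y' + R(x) y = 0 with P(x) = 1, Q(x) = 3x, R(x) = -5, and match powers of x.
Initial conditions: a_0 = -1, a_1 = 3.
Setting the coefficient of each power of x to zero and solving order by order (substituting the coefficients already found):
  x^0: 2 a_2 - 5 a_0 = 0  ->  2 a_2 = 5 a_0 = -5  ->  a_2 = -5/2
  x^1: 6 a_3 - 2 a_1 = 0  ->  6 a_3 = 2 a_1 = 6  ->  a_3 = 1
  x^2: 12 a_4 + a_2 = 0  ->  12 a_4 = -a_2 = 5/2  ->  a_4 = 5/24
  x^3: 20 a_5 + 4 a_3 = 0  ->  20 a_5 = -4 a_3 = -4  ->  a_5 = -1/5
Truncated series: y(x) = -1 + 3 x - (5/2) x^2 + x^3 + (5/24) x^4 - (1/5) x^5 + O(x^6).

a_0 = -1; a_1 = 3; a_2 = -5/2; a_3 = 1; a_4 = 5/24; a_5 = -1/5


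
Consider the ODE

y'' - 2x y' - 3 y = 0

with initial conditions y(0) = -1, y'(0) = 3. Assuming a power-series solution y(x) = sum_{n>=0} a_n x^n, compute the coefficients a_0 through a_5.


Ansatz: y(x) = sum_{n>=0} a_n x^n, so y'(x) = sum_{n>=1} n a_n x^(n-1) and y''(x) = sum_{n>=2} n(n-1) a_n x^(n-2).
Substitute into P(x) y'' + Q(x) y' + R(x) y = 0 with P(x) = 1, Q(x) = -2x, R(x) = -3, and match powers of x.
Initial conditions: a_0 = -1, a_1 = 3.
Setting the coefficient of each power of x to zero and solving order by order (substituting the coefficients already found):
  x^0: 2 a_2 - 3 a_0 = 0  ->  2 a_2 = 3 a_0 = -3  ->  a_2 = -3/2
  x^1: 6 a_3 - 5 a_1 = 0  ->  6 a_3 = 5 a_1 = 15  ->  a_3 = 5/2
  x^2: 12 a_4 - 7 a_2 = 0  ->  12 a_4 = 7 a_2 = -21/2  ->  a_4 = -7/8
  x^3: 20 a_5 - 9 a_3 = 0  ->  20 a_5 = 9 a_3 = 45/2  ->  a_5 = 9/8
Truncated series: y(x) = -1 + 3 x - (3/2) x^2 + (5/2) x^3 - (7/8) x^4 + (9/8) x^5 + O(x^6).

a_0 = -1; a_1 = 3; a_2 = -3/2; a_3 = 5/2; a_4 = -7/8; a_5 = 9/8


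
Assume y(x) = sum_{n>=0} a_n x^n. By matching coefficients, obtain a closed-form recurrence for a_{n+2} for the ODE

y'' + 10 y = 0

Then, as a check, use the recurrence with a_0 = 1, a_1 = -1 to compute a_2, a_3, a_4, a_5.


Substitute y = sum_n a_n x^n into y'' + (const) y = 0.
y''(x) = sum_{n>=0} (n+2)(n+1) a_{n+2} x^n.
The ODE becomes sum_n [(n+2)(n+1) a_{n+2} + 10 a_n] x^n = 0.
Setting each coefficient to zero gives the recurrence:
  (n+2)(n+1) a_{n+2} + 10 a_n = 0,
  a_{n+2} = -10 / ((n+1)(n+2)) a_n.

Check with a_0 = 1, a_1 = -1 (apply the recurrence for n = 0, 1, 2, 3): a_0 = 1, a_1 = -1, a_2 = -5, a_3 = 5/3, a_4 = 25/6, a_5 = -5/6.

a_{n+2} = -10/((n+1)(n+2)) * a_n; check: a_0 = 1, a_1 = -1, a_2 = -5, a_3 = 5/3, a_4 = 25/6, a_5 = -5/6


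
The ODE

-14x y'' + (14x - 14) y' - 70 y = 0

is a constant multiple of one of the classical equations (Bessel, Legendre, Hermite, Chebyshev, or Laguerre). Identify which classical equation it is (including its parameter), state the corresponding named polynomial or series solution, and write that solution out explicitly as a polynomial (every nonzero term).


All three coefficients share the factor -14; dividing through by -14 gives  x y'' + (1 - x) y' + 5 y = 0.
This matches the Laguerre equation x y'' + (1 - x) y' + n y = 0 with n = 5; the polynomial solution is L_5(x).
With y = sum_k a_k x^k, matching x^k gives (k+1)k a_{k+1} + (k+1) a_{k+1} - k a_k + n a_k = 0, i.e. (k+1)^2 a_{k+1} = (k - n) a_k = (k - 5) a_k. The right side vanishes at k = 5, so the series terminates at degree 5.
Standard normalization L_n(0) = 1 gives a_0 = 1. Work upward with a_{k+1} = (k - 5) a_k / (k+1)^2:
  a_1 = (0 - 5)(1) / 1^2 = -5/1 = -5
  a_2 = (1 - 5)(-5) / 2^2 = 20/4 = 5
  a_3 = (2 - 5)(5) / 3^2 = -15/9 = -5/3
  a_4 = (3 - 5)(-5/3) / 4^2 = (10/3)/16 = 5/24
  a_5 = (4 - 5)(5/24) / 5^2 = (-5/24)/25 = -1/120
Hence L_5(x) = -x^5/120 + 5 x^4/24 - 5 x^3/3 + 5 x^2 - 5 x + 1.

L_5(x); series = -x^5/120 + 5 x^4/24 - 5 x^3/3 + 5 x^2 - 5 x + 1


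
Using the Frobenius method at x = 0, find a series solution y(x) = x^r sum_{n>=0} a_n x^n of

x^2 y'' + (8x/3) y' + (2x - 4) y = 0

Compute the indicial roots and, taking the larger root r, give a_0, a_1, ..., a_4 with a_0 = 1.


Write in Frobenius form y'' + (p(x)/x) y' + (q(x)/x^2) y = 0:
  p(x) = 8/3,  q(x) = 2x - 4.
Indicial equation: r(r-1) + (8/3) r + (-4) = 0 -> roots r_1 = 4/3, r_2 = -3.
Take r = r_1 = 4/3. Let y(x) = x^r sum_{n>=0} a_n x^n with a_0 = 1.
Substitute y = x^r sum a_n x^n and match x^{r+n}. The recurrence is
  D(n) a_n + 2 a_{n-1} = 0,  where D(n) = (r+n)(r+n-1) + (8/3)(r+n) + (-4).
  a_n = -2 / D(n) * a_{n-1}.
Since the indicial polynomial factors as (r - r_1)(r - r_2), D(n) = (r_1 + n - r_1)(r_1 + n - r_2) = n(n + 13/3).
Evaluating step by step (a_0 = 1):
  n = 1: D(1) = 1(1 + 13/3) = 16/3; numerator = -2(1) = -2; a_1 = (-2)/(16/3) = -3/8
  n = 2: D(2) = 2(2 + 13/3) = 38/3; numerator = -2(-3/8) = 3/4; a_2 = (3/4)/(38/3) = 9/152
  n = 3: D(3) = 3(3 + 13/3) = 22; numerator = -2(9/152) = -9/76; a_3 = (-9/76)/(22) = -9/1672
  n = 4: D(4) = 4(4 + 13/3) = 100/3; numerator = -2(-9/1672) = 9/836; a_4 = (9/836)/(100/3) = 27/83600

r = 4/3; a_0 = 1; a_1 = -3/8; a_2 = 9/152; a_3 = -9/1672; a_4 = 27/83600


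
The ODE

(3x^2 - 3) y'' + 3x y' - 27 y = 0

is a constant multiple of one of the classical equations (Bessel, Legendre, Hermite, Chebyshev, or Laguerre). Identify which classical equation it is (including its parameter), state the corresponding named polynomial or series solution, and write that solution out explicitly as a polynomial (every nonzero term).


All three coefficients share the factor -3; dividing through by -3 gives  (1 - x^2) y'' - x y' + 9 y = 0.
This matches the Chebyshev equation (1 - x^2) y'' - x y' + n^2 y = 0 (note the -x y' term, not -2x y') with n^2 = 9, so n = 3; the polynomial solution is T_3(x).
With y = sum_k a_k x^k, matching x^k gives (k+2)(k+1) a_{k+2} = (k^2 - n^2) a_k = (k - 3)(k + 3) a_k. The right side vanishes at k = 3, so the series with the parity of 3 terminates at degree 3.
Standard normalization: leading coefficient of T_n is 2^(n-1), so a_3 = 2^2 = 4. Work downward with a_k = (k+1)(k+2) a_{k+2} / ((k - 3)(k + 3)):
  a_1 = (2)(3)(4) / ((1 - 3)(1 + 3)) = 24/(-8) = -3
Hence T_3(x) = 4 x^3 - 3 x.

T_3(x); series = 4 x^3 - 3 x


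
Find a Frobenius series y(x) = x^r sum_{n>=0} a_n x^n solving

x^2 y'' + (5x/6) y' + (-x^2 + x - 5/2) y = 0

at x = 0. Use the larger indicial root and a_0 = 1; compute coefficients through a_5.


Write in Frobenius form y'' + (p(x)/x) y' + (q(x)/x^2) y = 0:
  p(x) = 5/6,  q(x) = -x^2 + x - 5/2.
Indicial equation: r(r-1) + (5/6) r + (-5/2) = 0 -> roots r_1 = 5/3, r_2 = -3/2.
Take r = r_1 = 5/3. Let y(x) = x^r sum_{n>=0} a_n x^n with a_0 = 1.
Substitute y = x^r sum a_n x^n and match x^{r+n}. The recurrence is
  D(n) a_n + 1 a_{n-1} - 1 a_{n-2} = 0,  where D(n) = (r+n)(r+n-1) + (5/6)(r+n) + (-5/2).
  a_n = [-1 a_{n-1} + 1 a_{n-2}] / D(n).
Since the indicial polynomial factors as (r - r_1)(r - r_2), D(n) = (r_1 + n - r_1)(r_1 + n - r_2) = n(n + 19/6).
Evaluating step by step (a_0 = 1):
  n = 1: D(1) = 1(1 + 19/6) = 25/6; numerator = -1(1) = -1; a_1 = (-1)/(25/6) = -6/25
  n = 2: D(2) = 2(2 + 19/6) = 31/3; numerator = -1(-6/25) + 1(1) = 31/25; a_2 = (31/25)/(31/3) = 3/25
  n = 3: D(3) = 3(3 + 19/6) = 37/2; numerator = -1(3/25) + 1(-6/25) = -9/25; a_3 = (-9/25)/(37/2) = -18/925
  n = 4: D(4) = 4(4 + 19/6) = 86/3; numerator = -1(-18/925) + 1(3/25) = 129/925; a_4 = (129/925)/(86/3) = 9/1850
  n = 5: D(5) = 5(5 + 19/6) = 245/6; numerator = -1(9/1850) + 1(-18/925) = -9/370; a_5 = (-9/370)/(245/6) = -27/45325

r = 5/3; a_0 = 1; a_1 = -6/25; a_2 = 3/25; a_3 = -18/925; a_4 = 9/1850; a_5 = -27/45325


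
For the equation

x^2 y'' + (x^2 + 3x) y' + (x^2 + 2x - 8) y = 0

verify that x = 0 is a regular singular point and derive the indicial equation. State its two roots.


Divide by x^2 to reach normal form y'' + P_1(x) y' + P_2(x) y = 0 with P_1(x) = 1 + 3/x and P_2(x) = 1 + 2/x - 8/x^2.
x = 0 is a singular point because the y'-coefficient 1 + 3/x has a pole at x = 0 and the y-coefficient 1 + 2/x - 8/x^2 has a pole at x = 0.
It is a regular singular point because x P_1(x) = p(x) = x + 3 and x^2 P_2(x) = q(x) = x^2 + 2x - 8 are polynomials, hence analytic at x = 0.
p(0) = 3,  q(0) = -8.
Indicial equation: r(r-1) + p(0) r + q(0) = 0, i.e. r^2 + (p(0) - 1) r + q(0) = 0, i.e. r^2 + 2 r - 8 = 0.
Discriminant: (2)^2 - 4(-8) = 36, so r = (-2 ± 6)/2.
Solving: r_1 = 2, r_2 = -4.

indicial: r^2 + 2 r - 8 = 0; roots r_1 = 2, r_2 = -4


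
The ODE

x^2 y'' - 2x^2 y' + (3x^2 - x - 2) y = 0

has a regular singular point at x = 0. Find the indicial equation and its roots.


Divide by x^2 to reach normal form y'' + P_1(x) y' + P_2(x) y = 0 with P_1(x) = -2 and P_2(x) = 3 - 1/x - 2/x^2.
x = 0 is a singular point because the y-coefficient 3 - 1/x - 2/x^2 has a pole at x = 0.
It is a regular singular point because x P_1(x) = p(x) = -2x and x^2 P_2(x) = q(x) = 3x^2 - x - 2 are polynomials, hence analytic at x = 0.
p(0) = 0,  q(0) = -2.
Indicial equation: r(r-1) + p(0) r + q(0) = 0, i.e. r^2 + (p(0) - 1) r + q(0) = 0, i.e. r^2 - 1 r - 2 = 0.
Discriminant: (-1)^2 - 4(-2) = 9, so r = (1 ± 3)/2.
Solving: r_1 = 2, r_2 = -1.

indicial: r^2 - 1 r - 2 = 0; roots r_1 = 2, r_2 = -1


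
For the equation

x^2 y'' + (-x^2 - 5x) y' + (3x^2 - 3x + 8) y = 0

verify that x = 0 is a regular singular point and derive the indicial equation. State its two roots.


Divide by x^2 to reach normal form y'' + P_1(x) y' + P_2(x) y = 0 with P_1(x) = -1 - 5/x and P_2(x) = 3 - 3/x + 8/x^2.
x = 0 is a singular point because the y'-coefficient -1 - 5/x has a pole at x = 0 and the y-coefficient 3 - 3/x + 8/x^2 has a pole at x = 0.
It is a regular singular point because x P_1(x) = p(x) = -x - 5 and x^2 P_2(x) = q(x) = 3x^2 - 3x + 8 are polynomials, hence analytic at x = 0.
p(0) = -5,  q(0) = 8.
Indicial equation: r(r-1) + p(0) r + q(0) = 0, i.e. r^2 + (p(0) - 1) r + q(0) = 0, i.e. r^2 - 6 r + 8 = 0.
Discriminant: (-6)^2 - 4(8) = 4, so r = (6 ± 2)/2.
Solving: r_1 = 4, r_2 = 2.

indicial: r^2 - 6 r + 8 = 0; roots r_1 = 4, r_2 = 2


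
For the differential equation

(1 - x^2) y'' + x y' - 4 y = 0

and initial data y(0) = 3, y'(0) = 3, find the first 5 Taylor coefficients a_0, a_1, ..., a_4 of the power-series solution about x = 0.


Ansatz: y(x) = sum_{n>=0} a_n x^n, so y'(x) = sum_{n>=1} n a_n x^(n-1) and y''(x) = sum_{n>=2} n(n-1) a_n x^(n-2).
Substitute into P(x) y'' + Q(x) y' + R(x) y = 0 with P(x) = 1 - x^2, Q(x) = x, R(x) = -4, and match powers of x.
Initial conditions: a_0 = 3, a_1 = 3.
Setting the coefficient of each power of x to zero and solving order by order (substituting the coefficients already found):
  x^0: 2 a_2 - 4 a_0 = 0  ->  2 a_2 = 4 a_0 = 12  ->  a_2 = 6
  x^1: 6 a_3 - 3 a_1 = 0  ->  6 a_3 = 3 a_1 = 9  ->  a_3 = 3/2
  x^2: 12 a_4 - 4 a_2 = 0  ->  12 a_4 = 4 a_2 = 24  ->  a_4 = 2
Truncated series: y(x) = 3 + 3 x + 6 x^2 + (3/2) x^3 + 2 x^4 + O(x^5).

a_0 = 3; a_1 = 3; a_2 = 6; a_3 = 3/2; a_4 = 2


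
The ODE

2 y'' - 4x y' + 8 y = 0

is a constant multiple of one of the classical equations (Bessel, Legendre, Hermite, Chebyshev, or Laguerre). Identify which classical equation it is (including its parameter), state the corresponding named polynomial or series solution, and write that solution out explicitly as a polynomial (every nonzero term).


All three coefficients share the factor 2; dividing through by 2 gives  y'' - 2x y' + 4 y = 0.
This matches the Hermite equation y'' - 2x y' + 2n y = 0 with 2n = 4, so n = 2; the polynomial solution is H_2(x).
With y = sum_k a_k x^k, matching x^k gives (k+2)(k+1) a_{k+2} = 2(k - n) a_k = 2(k - 2) a_k. The right side vanishes at k = 2, so the series with the parity of 2 terminates at degree 2.
Standard normalization: leading coefficient of H_n is 2^n, so a_2 = 2^2 = 4. Work downward with a_k = (k+1)(k+2) a_{k+2} / (2(k - n)):
  a_0 = (1)(2)(4) / (2(0 - 2)) = 8/(-4) = -2
Hence H_2(x) = 4 x^2 - 2.

H_2(x); series = 4 x^2 - 2


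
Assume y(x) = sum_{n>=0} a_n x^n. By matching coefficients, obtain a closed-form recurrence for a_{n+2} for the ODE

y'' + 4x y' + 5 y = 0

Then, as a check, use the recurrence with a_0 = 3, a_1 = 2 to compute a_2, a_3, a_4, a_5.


Substitute y = sum_n a_n x^n.
y''(x) has coefficient (n+2)(n+1) a_{n+2} at x^n;
4 x y'(x) has coefficient 4 n a_n at x^n (shift);
5 y(x) has coefficient 5 a_n at x^n.
Matching x^n: (n+2)(n+1) a_{n+2} + (4n + 5) a_n = 0.
Thus a_{n+2} = (-4n - 5) / ((n+1)(n+2)) * a_n.

Check with a_0 = 3, a_1 = 2 (apply the recurrence for n = 0, 1, 2, 3): a_0 = 3, a_1 = 2, a_2 = -15/2, a_3 = -3, a_4 = 65/8, a_5 = 51/20.

a_(n+2) = (-4n - 5) / ((n+1)(n+2)) * a_n; check: a_0 = 3, a_1 = 2, a_2 = -15/2, a_3 = -3, a_4 = 65/8, a_5 = 51/20


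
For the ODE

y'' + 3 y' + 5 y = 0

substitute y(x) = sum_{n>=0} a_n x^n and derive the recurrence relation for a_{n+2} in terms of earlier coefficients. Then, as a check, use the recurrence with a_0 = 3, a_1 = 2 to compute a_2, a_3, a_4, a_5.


Substitute y = sum_n a_n x^n.
y''(x) has coefficient (n+2)(n+1) a_{n+2} at x^n;
3 y'(x) has coefficient 3 (n+1) a_{n+1} at x^n;
5 y(x) has coefficient 5 a_n at x^n.
Matching x^n: (n+2)(n+1) a_{n+2} + 3 (n+1) a_{n+1} + 5 a_n = 0.
Thus a_{n+2} = [-3 (n+1) a_{n+1} - 5 a_n] / ((n+1)(n+2)).

Check with a_0 = 3, a_1 = 2 (apply the recurrence for n = 0, 1, 2, 3): a_0 = 3, a_1 = 2, a_2 = -21/2, a_3 = 53/6, a_4 = -9/4, a_5 = -103/120.

a_(n+2) = [-3 (n+1) a_(n+1) - 5 a_n] / ((n+1)(n+2)); check: a_0 = 3, a_1 = 2, a_2 = -21/2, a_3 = 53/6, a_4 = -9/4, a_5 = -103/120


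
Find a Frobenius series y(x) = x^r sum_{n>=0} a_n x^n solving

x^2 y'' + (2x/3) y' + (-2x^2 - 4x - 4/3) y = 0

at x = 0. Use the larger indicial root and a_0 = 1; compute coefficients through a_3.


Write in Frobenius form y'' + (p(x)/x) y' + (q(x)/x^2) y = 0:
  p(x) = 2/3,  q(x) = -2x^2 - 4x - 4/3.
Indicial equation: r(r-1) + (2/3) r + (-4/3) = 0 -> roots r_1 = 4/3, r_2 = -1.
Take r = r_1 = 4/3. Let y(x) = x^r sum_{n>=0} a_n x^n with a_0 = 1.
Substitute y = x^r sum a_n x^n and match x^{r+n}. The recurrence is
  D(n) a_n - 4 a_{n-1} - 2 a_{n-2} = 0,  where D(n) = (r+n)(r+n-1) + (2/3)(r+n) + (-4/3).
  a_n = [4 a_{n-1} + 2 a_{n-2}] / D(n).
Since the indicial polynomial factors as (r - r_1)(r - r_2), D(n) = (r_1 + n - r_1)(r_1 + n - r_2) = n(n + 7/3).
Evaluating step by step (a_0 = 1):
  n = 1: D(1) = 1(1 + 7/3) = 10/3; numerator = 4(1) = 4; a_1 = (4)/(10/3) = 6/5
  n = 2: D(2) = 2(2 + 7/3) = 26/3; numerator = 4(6/5) + 2(1) = 34/5; a_2 = (34/5)/(26/3) = 51/65
  n = 3: D(3) = 3(3 + 7/3) = 16; numerator = 4(51/65) + 2(6/5) = 72/13; a_3 = (72/13)/(16) = 9/26

r = 4/3; a_0 = 1; a_1 = 6/5; a_2 = 51/65; a_3 = 9/26


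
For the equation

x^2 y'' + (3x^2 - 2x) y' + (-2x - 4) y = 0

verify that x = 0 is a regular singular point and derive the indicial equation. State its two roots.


Divide by x^2 to reach normal form y'' + P_1(x) y' + P_2(x) y = 0 with P_1(x) = 3 - 2/x and P_2(x) = -2/x - 4/x^2.
x = 0 is a singular point because the y'-coefficient 3 - 2/x has a pole at x = 0 and the y-coefficient -2/x - 4/x^2 has a pole at x = 0.
It is a regular singular point because x P_1(x) = p(x) = 3x - 2 and x^2 P_2(x) = q(x) = -2x - 4 are polynomials, hence analytic at x = 0.
p(0) = -2,  q(0) = -4.
Indicial equation: r(r-1) + p(0) r + q(0) = 0, i.e. r^2 + (p(0) - 1) r + q(0) = 0, i.e. r^2 - 3 r - 4 = 0.
Discriminant: (-3)^2 - 4(-4) = 25, so r = (3 ± 5)/2.
Solving: r_1 = 4, r_2 = -1.

indicial: r^2 - 3 r - 4 = 0; roots r_1 = 4, r_2 = -1


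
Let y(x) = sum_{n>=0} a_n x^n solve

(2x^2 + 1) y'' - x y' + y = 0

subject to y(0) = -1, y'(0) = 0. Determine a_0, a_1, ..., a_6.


Ansatz: y(x) = sum_{n>=0} a_n x^n, so y'(x) = sum_{n>=1} n a_n x^(n-1) and y''(x) = sum_{n>=2} n(n-1) a_n x^(n-2).
Substitute into P(x) y'' + Q(x) y' + R(x) y = 0 with P(x) = 2x^2 + 1, Q(x) = -x, R(x) = 1, and match powers of x.
Initial conditions: a_0 = -1, a_1 = 0.
Setting the coefficient of each power of x to zero and solving order by order (substituting the coefficients already found):
  x^0: 2 a_2 + a_0 = 0  ->  2 a_2 = -a_0 = 1  ->  a_2 = 1/2
  x^1: 6 a_3 = 0  ->  a_3 = 0
  x^2: 12 a_4 + 3 a_2 = 0  ->  12 a_4 = -3 a_2 = -3/2  ->  a_4 = -1/8
  x^3: 20 a_5 + 10 a_3 = 0  ->  20 a_5 = -10 a_3 = 0  ->  a_5 = 0
  x^4: 30 a_6 + 21 a_4 = 0  ->  30 a_6 = -21 a_4 = 21/8  ->  a_6 = 7/80
Truncated series: y(x) = -1 + (1/2) x^2 - (1/8) x^4 + (7/80) x^6 + O(x^7).

a_0 = -1; a_1 = 0; a_2 = 1/2; a_3 = 0; a_4 = -1/8; a_5 = 0; a_6 = 7/80


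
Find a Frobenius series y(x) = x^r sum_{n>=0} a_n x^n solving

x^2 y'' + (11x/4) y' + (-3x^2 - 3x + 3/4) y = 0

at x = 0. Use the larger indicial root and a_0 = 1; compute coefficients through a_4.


Write in Frobenius form y'' + (p(x)/x) y' + (q(x)/x^2) y = 0:
  p(x) = 11/4,  q(x) = -3x^2 - 3x + 3/4.
Indicial equation: r(r-1) + (11/4) r + (3/4) = 0 -> roots r_1 = -3/4, r_2 = -1.
Take r = r_1 = -3/4. Let y(x) = x^r sum_{n>=0} a_n x^n with a_0 = 1.
Substitute y = x^r sum a_n x^n and match x^{r+n}. The recurrence is
  D(n) a_n - 3 a_{n-1} - 3 a_{n-2} = 0,  where D(n) = (r+n)(r+n-1) + (11/4)(r+n) + (3/4).
  a_n = [3 a_{n-1} + 3 a_{n-2}] / D(n).
Since the indicial polynomial factors as (r - r_1)(r - r_2), D(n) = (r_1 + n - r_1)(r_1 + n - r_2) = n(n + 1/4).
Evaluating step by step (a_0 = 1):
  n = 1: D(1) = 1(1 + 1/4) = 5/4; numerator = 3(1) = 3; a_1 = (3)/(5/4) = 12/5
  n = 2: D(2) = 2(2 + 1/4) = 9/2; numerator = 3(12/5) + 3(1) = 51/5; a_2 = (51/5)/(9/2) = 34/15
  n = 3: D(3) = 3(3 + 1/4) = 39/4; numerator = 3(34/15) + 3(12/5) = 14; a_3 = (14)/(39/4) = 56/39
  n = 4: D(4) = 4(4 + 1/4) = 17; numerator = 3(56/39) + 3(34/15) = 722/65; a_4 = (722/65)/(17) = 722/1105

r = -3/4; a_0 = 1; a_1 = 12/5; a_2 = 34/15; a_3 = 56/39; a_4 = 722/1105


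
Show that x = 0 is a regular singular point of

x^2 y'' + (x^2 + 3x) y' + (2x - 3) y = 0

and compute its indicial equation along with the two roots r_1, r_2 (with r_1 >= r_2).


Divide by x^2 to reach normal form y'' + P_1(x) y' + P_2(x) y = 0 with P_1(x) = 1 + 3/x and P_2(x) = 2/x - 3/x^2.
x = 0 is a singular point because the y'-coefficient 1 + 3/x has a pole at x = 0 and the y-coefficient 2/x - 3/x^2 has a pole at x = 0.
It is a regular singular point because x P_1(x) = p(x) = x + 3 and x^2 P_2(x) = q(x) = 2x - 3 are polynomials, hence analytic at x = 0.
p(0) = 3,  q(0) = -3.
Indicial equation: r(r-1) + p(0) r + q(0) = 0, i.e. r^2 + (p(0) - 1) r + q(0) = 0, i.e. r^2 + 2 r - 3 = 0.
Discriminant: (2)^2 - 4(-3) = 16, so r = (-2 ± 4)/2.
Solving: r_1 = 1, r_2 = -3.

indicial: r^2 + 2 r - 3 = 0; roots r_1 = 1, r_2 = -3


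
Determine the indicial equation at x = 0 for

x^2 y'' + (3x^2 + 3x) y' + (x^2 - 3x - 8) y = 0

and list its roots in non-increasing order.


Divide by x^2 to reach normal form y'' + P_1(x) y' + P_2(x) y = 0 with P_1(x) = 3 + 3/x and P_2(x) = 1 - 3/x - 8/x^2.
x = 0 is a singular point because the y'-coefficient 3 + 3/x has a pole at x = 0 and the y-coefficient 1 - 3/x - 8/x^2 has a pole at x = 0.
It is a regular singular point because x P_1(x) = p(x) = 3x + 3 and x^2 P_2(x) = q(x) = x^2 - 3x - 8 are polynomials, hence analytic at x = 0.
p(0) = 3,  q(0) = -8.
Indicial equation: r(r-1) + p(0) r + q(0) = 0, i.e. r^2 + (p(0) - 1) r + q(0) = 0, i.e. r^2 + 2 r - 8 = 0.
Discriminant: (2)^2 - 4(-8) = 36, so r = (-2 ± 6)/2.
Solving: r_1 = 2, r_2 = -4.

indicial: r^2 + 2 r - 8 = 0; roots r_1 = 2, r_2 = -4
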